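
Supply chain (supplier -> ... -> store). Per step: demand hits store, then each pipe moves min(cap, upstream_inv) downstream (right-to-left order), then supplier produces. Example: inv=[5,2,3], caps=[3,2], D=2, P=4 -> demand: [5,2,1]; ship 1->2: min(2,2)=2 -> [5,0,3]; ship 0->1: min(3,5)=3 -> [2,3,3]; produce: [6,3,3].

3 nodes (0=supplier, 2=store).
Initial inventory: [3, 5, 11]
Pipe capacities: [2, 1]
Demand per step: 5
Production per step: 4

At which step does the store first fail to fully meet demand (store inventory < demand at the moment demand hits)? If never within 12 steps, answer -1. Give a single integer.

Step 1: demand=5,sold=5 ship[1->2]=1 ship[0->1]=2 prod=4 -> [5 6 7]
Step 2: demand=5,sold=5 ship[1->2]=1 ship[0->1]=2 prod=4 -> [7 7 3]
Step 3: demand=5,sold=3 ship[1->2]=1 ship[0->1]=2 prod=4 -> [9 8 1]
Step 4: demand=5,sold=1 ship[1->2]=1 ship[0->1]=2 prod=4 -> [11 9 1]
Step 5: demand=5,sold=1 ship[1->2]=1 ship[0->1]=2 prod=4 -> [13 10 1]
Step 6: demand=5,sold=1 ship[1->2]=1 ship[0->1]=2 prod=4 -> [15 11 1]
Step 7: demand=5,sold=1 ship[1->2]=1 ship[0->1]=2 prod=4 -> [17 12 1]
Step 8: demand=5,sold=1 ship[1->2]=1 ship[0->1]=2 prod=4 -> [19 13 1]
Step 9: demand=5,sold=1 ship[1->2]=1 ship[0->1]=2 prod=4 -> [21 14 1]
Step 10: demand=5,sold=1 ship[1->2]=1 ship[0->1]=2 prod=4 -> [23 15 1]
Step 11: demand=5,sold=1 ship[1->2]=1 ship[0->1]=2 prod=4 -> [25 16 1]
Step 12: demand=5,sold=1 ship[1->2]=1 ship[0->1]=2 prod=4 -> [27 17 1]
First stockout at step 3

3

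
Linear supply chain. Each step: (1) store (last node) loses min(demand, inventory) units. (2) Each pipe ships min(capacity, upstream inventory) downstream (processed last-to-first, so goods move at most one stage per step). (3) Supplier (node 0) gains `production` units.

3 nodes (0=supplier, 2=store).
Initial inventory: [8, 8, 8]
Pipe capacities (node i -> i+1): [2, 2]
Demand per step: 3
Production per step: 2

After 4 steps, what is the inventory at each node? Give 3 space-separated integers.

Step 1: demand=3,sold=3 ship[1->2]=2 ship[0->1]=2 prod=2 -> inv=[8 8 7]
Step 2: demand=3,sold=3 ship[1->2]=2 ship[0->1]=2 prod=2 -> inv=[8 8 6]
Step 3: demand=3,sold=3 ship[1->2]=2 ship[0->1]=2 prod=2 -> inv=[8 8 5]
Step 4: demand=3,sold=3 ship[1->2]=2 ship[0->1]=2 prod=2 -> inv=[8 8 4]

8 8 4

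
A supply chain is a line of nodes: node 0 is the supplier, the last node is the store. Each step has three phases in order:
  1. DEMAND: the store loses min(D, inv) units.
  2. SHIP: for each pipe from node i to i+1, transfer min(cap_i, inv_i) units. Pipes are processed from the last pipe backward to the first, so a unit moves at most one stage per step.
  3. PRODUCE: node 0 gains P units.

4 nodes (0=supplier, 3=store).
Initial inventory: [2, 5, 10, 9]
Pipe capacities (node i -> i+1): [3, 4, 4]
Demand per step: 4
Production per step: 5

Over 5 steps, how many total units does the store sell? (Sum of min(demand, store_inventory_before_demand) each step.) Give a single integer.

Answer: 20

Derivation:
Step 1: sold=4 (running total=4) -> [5 3 10 9]
Step 2: sold=4 (running total=8) -> [7 3 9 9]
Step 3: sold=4 (running total=12) -> [9 3 8 9]
Step 4: sold=4 (running total=16) -> [11 3 7 9]
Step 5: sold=4 (running total=20) -> [13 3 6 9]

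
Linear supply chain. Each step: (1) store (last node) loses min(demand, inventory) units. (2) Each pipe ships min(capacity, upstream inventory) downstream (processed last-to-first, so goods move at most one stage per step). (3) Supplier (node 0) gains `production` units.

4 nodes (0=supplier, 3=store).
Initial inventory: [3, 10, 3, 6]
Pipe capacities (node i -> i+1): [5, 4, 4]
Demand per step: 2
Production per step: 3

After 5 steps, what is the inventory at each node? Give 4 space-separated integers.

Step 1: demand=2,sold=2 ship[2->3]=3 ship[1->2]=4 ship[0->1]=3 prod=3 -> inv=[3 9 4 7]
Step 2: demand=2,sold=2 ship[2->3]=4 ship[1->2]=4 ship[0->1]=3 prod=3 -> inv=[3 8 4 9]
Step 3: demand=2,sold=2 ship[2->3]=4 ship[1->2]=4 ship[0->1]=3 prod=3 -> inv=[3 7 4 11]
Step 4: demand=2,sold=2 ship[2->3]=4 ship[1->2]=4 ship[0->1]=3 prod=3 -> inv=[3 6 4 13]
Step 5: demand=2,sold=2 ship[2->3]=4 ship[1->2]=4 ship[0->1]=3 prod=3 -> inv=[3 5 4 15]

3 5 4 15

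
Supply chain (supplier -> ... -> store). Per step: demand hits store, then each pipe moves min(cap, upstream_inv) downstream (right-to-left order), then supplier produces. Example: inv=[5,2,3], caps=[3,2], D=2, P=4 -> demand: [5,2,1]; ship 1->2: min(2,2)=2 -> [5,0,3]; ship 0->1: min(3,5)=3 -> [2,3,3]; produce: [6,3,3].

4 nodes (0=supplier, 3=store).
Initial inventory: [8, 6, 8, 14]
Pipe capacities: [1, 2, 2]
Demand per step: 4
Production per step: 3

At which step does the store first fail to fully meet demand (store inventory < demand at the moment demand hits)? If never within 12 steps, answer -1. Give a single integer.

Step 1: demand=4,sold=4 ship[2->3]=2 ship[1->2]=2 ship[0->1]=1 prod=3 -> [10 5 8 12]
Step 2: demand=4,sold=4 ship[2->3]=2 ship[1->2]=2 ship[0->1]=1 prod=3 -> [12 4 8 10]
Step 3: demand=4,sold=4 ship[2->3]=2 ship[1->2]=2 ship[0->1]=1 prod=3 -> [14 3 8 8]
Step 4: demand=4,sold=4 ship[2->3]=2 ship[1->2]=2 ship[0->1]=1 prod=3 -> [16 2 8 6]
Step 5: demand=4,sold=4 ship[2->3]=2 ship[1->2]=2 ship[0->1]=1 prod=3 -> [18 1 8 4]
Step 6: demand=4,sold=4 ship[2->3]=2 ship[1->2]=1 ship[0->1]=1 prod=3 -> [20 1 7 2]
Step 7: demand=4,sold=2 ship[2->3]=2 ship[1->2]=1 ship[0->1]=1 prod=3 -> [22 1 6 2]
Step 8: demand=4,sold=2 ship[2->3]=2 ship[1->2]=1 ship[0->1]=1 prod=3 -> [24 1 5 2]
Step 9: demand=4,sold=2 ship[2->3]=2 ship[1->2]=1 ship[0->1]=1 prod=3 -> [26 1 4 2]
Step 10: demand=4,sold=2 ship[2->3]=2 ship[1->2]=1 ship[0->1]=1 prod=3 -> [28 1 3 2]
Step 11: demand=4,sold=2 ship[2->3]=2 ship[1->2]=1 ship[0->1]=1 prod=3 -> [30 1 2 2]
Step 12: demand=4,sold=2 ship[2->3]=2 ship[1->2]=1 ship[0->1]=1 prod=3 -> [32 1 1 2]
First stockout at step 7

7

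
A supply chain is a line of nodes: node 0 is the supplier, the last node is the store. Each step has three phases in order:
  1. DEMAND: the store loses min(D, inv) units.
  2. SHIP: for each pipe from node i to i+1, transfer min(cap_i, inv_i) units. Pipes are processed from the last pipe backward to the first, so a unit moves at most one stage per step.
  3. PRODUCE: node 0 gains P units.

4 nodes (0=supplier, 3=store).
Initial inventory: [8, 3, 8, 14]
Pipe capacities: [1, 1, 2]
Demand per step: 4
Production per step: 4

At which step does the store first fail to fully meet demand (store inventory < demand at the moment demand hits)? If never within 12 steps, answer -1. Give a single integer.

Step 1: demand=4,sold=4 ship[2->3]=2 ship[1->2]=1 ship[0->1]=1 prod=4 -> [11 3 7 12]
Step 2: demand=4,sold=4 ship[2->3]=2 ship[1->2]=1 ship[0->1]=1 prod=4 -> [14 3 6 10]
Step 3: demand=4,sold=4 ship[2->3]=2 ship[1->2]=1 ship[0->1]=1 prod=4 -> [17 3 5 8]
Step 4: demand=4,sold=4 ship[2->3]=2 ship[1->2]=1 ship[0->1]=1 prod=4 -> [20 3 4 6]
Step 5: demand=4,sold=4 ship[2->3]=2 ship[1->2]=1 ship[0->1]=1 prod=4 -> [23 3 3 4]
Step 6: demand=4,sold=4 ship[2->3]=2 ship[1->2]=1 ship[0->1]=1 prod=4 -> [26 3 2 2]
Step 7: demand=4,sold=2 ship[2->3]=2 ship[1->2]=1 ship[0->1]=1 prod=4 -> [29 3 1 2]
Step 8: demand=4,sold=2 ship[2->3]=1 ship[1->2]=1 ship[0->1]=1 prod=4 -> [32 3 1 1]
Step 9: demand=4,sold=1 ship[2->3]=1 ship[1->2]=1 ship[0->1]=1 prod=4 -> [35 3 1 1]
Step 10: demand=4,sold=1 ship[2->3]=1 ship[1->2]=1 ship[0->1]=1 prod=4 -> [38 3 1 1]
Step 11: demand=4,sold=1 ship[2->3]=1 ship[1->2]=1 ship[0->1]=1 prod=4 -> [41 3 1 1]
Step 12: demand=4,sold=1 ship[2->3]=1 ship[1->2]=1 ship[0->1]=1 prod=4 -> [44 3 1 1]
First stockout at step 7

7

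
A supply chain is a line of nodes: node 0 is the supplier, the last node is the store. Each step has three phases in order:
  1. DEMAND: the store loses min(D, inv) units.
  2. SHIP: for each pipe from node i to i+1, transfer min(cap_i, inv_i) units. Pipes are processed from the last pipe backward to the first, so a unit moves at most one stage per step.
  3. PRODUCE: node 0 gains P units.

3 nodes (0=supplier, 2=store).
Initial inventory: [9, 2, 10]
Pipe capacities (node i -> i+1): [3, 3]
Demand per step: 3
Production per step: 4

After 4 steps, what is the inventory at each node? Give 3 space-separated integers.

Step 1: demand=3,sold=3 ship[1->2]=2 ship[0->1]=3 prod=4 -> inv=[10 3 9]
Step 2: demand=3,sold=3 ship[1->2]=3 ship[0->1]=3 prod=4 -> inv=[11 3 9]
Step 3: demand=3,sold=3 ship[1->2]=3 ship[0->1]=3 prod=4 -> inv=[12 3 9]
Step 4: demand=3,sold=3 ship[1->2]=3 ship[0->1]=3 prod=4 -> inv=[13 3 9]

13 3 9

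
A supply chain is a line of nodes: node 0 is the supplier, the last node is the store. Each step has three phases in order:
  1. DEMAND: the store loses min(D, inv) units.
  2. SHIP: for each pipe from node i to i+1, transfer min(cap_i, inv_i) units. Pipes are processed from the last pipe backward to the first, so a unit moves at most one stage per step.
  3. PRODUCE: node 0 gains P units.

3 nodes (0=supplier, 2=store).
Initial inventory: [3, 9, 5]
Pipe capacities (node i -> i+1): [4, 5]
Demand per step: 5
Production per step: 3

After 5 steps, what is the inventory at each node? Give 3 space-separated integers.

Step 1: demand=5,sold=5 ship[1->2]=5 ship[0->1]=3 prod=3 -> inv=[3 7 5]
Step 2: demand=5,sold=5 ship[1->2]=5 ship[0->1]=3 prod=3 -> inv=[3 5 5]
Step 3: demand=5,sold=5 ship[1->2]=5 ship[0->1]=3 prod=3 -> inv=[3 3 5]
Step 4: demand=5,sold=5 ship[1->2]=3 ship[0->1]=3 prod=3 -> inv=[3 3 3]
Step 5: demand=5,sold=3 ship[1->2]=3 ship[0->1]=3 prod=3 -> inv=[3 3 3]

3 3 3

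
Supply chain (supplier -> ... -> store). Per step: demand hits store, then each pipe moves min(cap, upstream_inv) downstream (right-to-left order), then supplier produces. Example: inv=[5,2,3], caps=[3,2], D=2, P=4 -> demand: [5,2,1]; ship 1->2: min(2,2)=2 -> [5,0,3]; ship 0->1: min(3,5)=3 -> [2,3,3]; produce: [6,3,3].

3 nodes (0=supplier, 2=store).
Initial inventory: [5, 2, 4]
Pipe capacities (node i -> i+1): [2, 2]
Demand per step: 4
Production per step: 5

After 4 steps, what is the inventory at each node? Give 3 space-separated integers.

Step 1: demand=4,sold=4 ship[1->2]=2 ship[0->1]=2 prod=5 -> inv=[8 2 2]
Step 2: demand=4,sold=2 ship[1->2]=2 ship[0->1]=2 prod=5 -> inv=[11 2 2]
Step 3: demand=4,sold=2 ship[1->2]=2 ship[0->1]=2 prod=5 -> inv=[14 2 2]
Step 4: demand=4,sold=2 ship[1->2]=2 ship[0->1]=2 prod=5 -> inv=[17 2 2]

17 2 2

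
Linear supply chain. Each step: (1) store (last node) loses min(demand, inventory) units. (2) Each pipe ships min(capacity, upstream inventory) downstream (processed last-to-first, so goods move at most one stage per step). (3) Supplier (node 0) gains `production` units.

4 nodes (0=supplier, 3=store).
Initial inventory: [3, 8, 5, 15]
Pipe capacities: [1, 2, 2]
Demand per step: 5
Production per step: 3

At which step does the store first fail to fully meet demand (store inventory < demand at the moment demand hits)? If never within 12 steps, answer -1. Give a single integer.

Step 1: demand=5,sold=5 ship[2->3]=2 ship[1->2]=2 ship[0->1]=1 prod=3 -> [5 7 5 12]
Step 2: demand=5,sold=5 ship[2->3]=2 ship[1->2]=2 ship[0->1]=1 prod=3 -> [7 6 5 9]
Step 3: demand=5,sold=5 ship[2->3]=2 ship[1->2]=2 ship[0->1]=1 prod=3 -> [9 5 5 6]
Step 4: demand=5,sold=5 ship[2->3]=2 ship[1->2]=2 ship[0->1]=1 prod=3 -> [11 4 5 3]
Step 5: demand=5,sold=3 ship[2->3]=2 ship[1->2]=2 ship[0->1]=1 prod=3 -> [13 3 5 2]
Step 6: demand=5,sold=2 ship[2->3]=2 ship[1->2]=2 ship[0->1]=1 prod=3 -> [15 2 5 2]
Step 7: demand=5,sold=2 ship[2->3]=2 ship[1->2]=2 ship[0->1]=1 prod=3 -> [17 1 5 2]
Step 8: demand=5,sold=2 ship[2->3]=2 ship[1->2]=1 ship[0->1]=1 prod=3 -> [19 1 4 2]
Step 9: demand=5,sold=2 ship[2->3]=2 ship[1->2]=1 ship[0->1]=1 prod=3 -> [21 1 3 2]
Step 10: demand=5,sold=2 ship[2->3]=2 ship[1->2]=1 ship[0->1]=1 prod=3 -> [23 1 2 2]
Step 11: demand=5,sold=2 ship[2->3]=2 ship[1->2]=1 ship[0->1]=1 prod=3 -> [25 1 1 2]
Step 12: demand=5,sold=2 ship[2->3]=1 ship[1->2]=1 ship[0->1]=1 prod=3 -> [27 1 1 1]
First stockout at step 5

5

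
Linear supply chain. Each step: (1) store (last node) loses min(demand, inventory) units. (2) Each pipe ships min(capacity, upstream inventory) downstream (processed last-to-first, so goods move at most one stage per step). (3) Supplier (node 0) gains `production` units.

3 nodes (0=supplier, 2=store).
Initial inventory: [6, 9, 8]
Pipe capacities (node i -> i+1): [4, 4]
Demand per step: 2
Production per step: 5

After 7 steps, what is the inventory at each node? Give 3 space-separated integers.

Step 1: demand=2,sold=2 ship[1->2]=4 ship[0->1]=4 prod=5 -> inv=[7 9 10]
Step 2: demand=2,sold=2 ship[1->2]=4 ship[0->1]=4 prod=5 -> inv=[8 9 12]
Step 3: demand=2,sold=2 ship[1->2]=4 ship[0->1]=4 prod=5 -> inv=[9 9 14]
Step 4: demand=2,sold=2 ship[1->2]=4 ship[0->1]=4 prod=5 -> inv=[10 9 16]
Step 5: demand=2,sold=2 ship[1->2]=4 ship[0->1]=4 prod=5 -> inv=[11 9 18]
Step 6: demand=2,sold=2 ship[1->2]=4 ship[0->1]=4 prod=5 -> inv=[12 9 20]
Step 7: demand=2,sold=2 ship[1->2]=4 ship[0->1]=4 prod=5 -> inv=[13 9 22]

13 9 22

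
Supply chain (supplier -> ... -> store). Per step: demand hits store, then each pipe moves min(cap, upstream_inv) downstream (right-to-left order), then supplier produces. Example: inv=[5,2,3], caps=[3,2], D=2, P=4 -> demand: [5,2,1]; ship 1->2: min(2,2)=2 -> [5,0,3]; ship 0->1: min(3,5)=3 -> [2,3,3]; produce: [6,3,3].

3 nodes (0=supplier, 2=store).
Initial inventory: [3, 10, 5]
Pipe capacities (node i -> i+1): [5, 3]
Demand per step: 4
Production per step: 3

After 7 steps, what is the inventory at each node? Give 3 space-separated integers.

Step 1: demand=4,sold=4 ship[1->2]=3 ship[0->1]=3 prod=3 -> inv=[3 10 4]
Step 2: demand=4,sold=4 ship[1->2]=3 ship[0->1]=3 prod=3 -> inv=[3 10 3]
Step 3: demand=4,sold=3 ship[1->2]=3 ship[0->1]=3 prod=3 -> inv=[3 10 3]
Step 4: demand=4,sold=3 ship[1->2]=3 ship[0->1]=3 prod=3 -> inv=[3 10 3]
Step 5: demand=4,sold=3 ship[1->2]=3 ship[0->1]=3 prod=3 -> inv=[3 10 3]
Step 6: demand=4,sold=3 ship[1->2]=3 ship[0->1]=3 prod=3 -> inv=[3 10 3]
Step 7: demand=4,sold=3 ship[1->2]=3 ship[0->1]=3 prod=3 -> inv=[3 10 3]

3 10 3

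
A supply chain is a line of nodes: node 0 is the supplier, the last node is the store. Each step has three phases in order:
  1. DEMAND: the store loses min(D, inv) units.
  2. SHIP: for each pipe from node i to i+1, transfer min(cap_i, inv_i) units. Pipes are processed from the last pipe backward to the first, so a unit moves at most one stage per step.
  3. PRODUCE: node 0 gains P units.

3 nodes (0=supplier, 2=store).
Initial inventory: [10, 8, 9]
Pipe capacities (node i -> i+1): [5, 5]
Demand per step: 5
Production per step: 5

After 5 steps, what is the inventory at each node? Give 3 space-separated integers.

Step 1: demand=5,sold=5 ship[1->2]=5 ship[0->1]=5 prod=5 -> inv=[10 8 9]
Step 2: demand=5,sold=5 ship[1->2]=5 ship[0->1]=5 prod=5 -> inv=[10 8 9]
Step 3: demand=5,sold=5 ship[1->2]=5 ship[0->1]=5 prod=5 -> inv=[10 8 9]
Step 4: demand=5,sold=5 ship[1->2]=5 ship[0->1]=5 prod=5 -> inv=[10 8 9]
Step 5: demand=5,sold=5 ship[1->2]=5 ship[0->1]=5 prod=5 -> inv=[10 8 9]

10 8 9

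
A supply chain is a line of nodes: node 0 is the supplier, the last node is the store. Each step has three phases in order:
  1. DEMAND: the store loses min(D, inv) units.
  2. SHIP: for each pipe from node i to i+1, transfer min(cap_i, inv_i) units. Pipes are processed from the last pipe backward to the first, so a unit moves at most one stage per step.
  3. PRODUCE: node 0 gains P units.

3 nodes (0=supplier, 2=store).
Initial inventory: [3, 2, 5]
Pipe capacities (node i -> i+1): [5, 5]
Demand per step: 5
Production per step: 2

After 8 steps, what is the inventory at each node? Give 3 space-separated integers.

Step 1: demand=5,sold=5 ship[1->2]=2 ship[0->1]=3 prod=2 -> inv=[2 3 2]
Step 2: demand=5,sold=2 ship[1->2]=3 ship[0->1]=2 prod=2 -> inv=[2 2 3]
Step 3: demand=5,sold=3 ship[1->2]=2 ship[0->1]=2 prod=2 -> inv=[2 2 2]
Step 4: demand=5,sold=2 ship[1->2]=2 ship[0->1]=2 prod=2 -> inv=[2 2 2]
Step 5: demand=5,sold=2 ship[1->2]=2 ship[0->1]=2 prod=2 -> inv=[2 2 2]
Step 6: demand=5,sold=2 ship[1->2]=2 ship[0->1]=2 prod=2 -> inv=[2 2 2]
Step 7: demand=5,sold=2 ship[1->2]=2 ship[0->1]=2 prod=2 -> inv=[2 2 2]
Step 8: demand=5,sold=2 ship[1->2]=2 ship[0->1]=2 prod=2 -> inv=[2 2 2]

2 2 2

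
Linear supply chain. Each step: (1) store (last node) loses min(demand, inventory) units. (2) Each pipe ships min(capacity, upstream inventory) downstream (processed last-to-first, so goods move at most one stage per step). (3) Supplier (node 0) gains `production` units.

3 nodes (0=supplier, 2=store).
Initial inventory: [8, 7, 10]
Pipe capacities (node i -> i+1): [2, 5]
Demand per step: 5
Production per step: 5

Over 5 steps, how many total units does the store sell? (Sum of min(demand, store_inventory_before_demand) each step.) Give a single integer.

Step 1: sold=5 (running total=5) -> [11 4 10]
Step 2: sold=5 (running total=10) -> [14 2 9]
Step 3: sold=5 (running total=15) -> [17 2 6]
Step 4: sold=5 (running total=20) -> [20 2 3]
Step 5: sold=3 (running total=23) -> [23 2 2]

Answer: 23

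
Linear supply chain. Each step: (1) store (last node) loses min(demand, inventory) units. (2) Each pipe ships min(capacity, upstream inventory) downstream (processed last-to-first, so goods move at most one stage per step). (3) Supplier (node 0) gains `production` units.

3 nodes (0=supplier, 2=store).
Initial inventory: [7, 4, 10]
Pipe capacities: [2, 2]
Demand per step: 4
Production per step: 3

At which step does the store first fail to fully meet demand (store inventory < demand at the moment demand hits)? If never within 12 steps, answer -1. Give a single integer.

Step 1: demand=4,sold=4 ship[1->2]=2 ship[0->1]=2 prod=3 -> [8 4 8]
Step 2: demand=4,sold=4 ship[1->2]=2 ship[0->1]=2 prod=3 -> [9 4 6]
Step 3: demand=4,sold=4 ship[1->2]=2 ship[0->1]=2 prod=3 -> [10 4 4]
Step 4: demand=4,sold=4 ship[1->2]=2 ship[0->1]=2 prod=3 -> [11 4 2]
Step 5: demand=4,sold=2 ship[1->2]=2 ship[0->1]=2 prod=3 -> [12 4 2]
Step 6: demand=4,sold=2 ship[1->2]=2 ship[0->1]=2 prod=3 -> [13 4 2]
Step 7: demand=4,sold=2 ship[1->2]=2 ship[0->1]=2 prod=3 -> [14 4 2]
Step 8: demand=4,sold=2 ship[1->2]=2 ship[0->1]=2 prod=3 -> [15 4 2]
Step 9: demand=4,sold=2 ship[1->2]=2 ship[0->1]=2 prod=3 -> [16 4 2]
Step 10: demand=4,sold=2 ship[1->2]=2 ship[0->1]=2 prod=3 -> [17 4 2]
Step 11: demand=4,sold=2 ship[1->2]=2 ship[0->1]=2 prod=3 -> [18 4 2]
Step 12: demand=4,sold=2 ship[1->2]=2 ship[0->1]=2 prod=3 -> [19 4 2]
First stockout at step 5

5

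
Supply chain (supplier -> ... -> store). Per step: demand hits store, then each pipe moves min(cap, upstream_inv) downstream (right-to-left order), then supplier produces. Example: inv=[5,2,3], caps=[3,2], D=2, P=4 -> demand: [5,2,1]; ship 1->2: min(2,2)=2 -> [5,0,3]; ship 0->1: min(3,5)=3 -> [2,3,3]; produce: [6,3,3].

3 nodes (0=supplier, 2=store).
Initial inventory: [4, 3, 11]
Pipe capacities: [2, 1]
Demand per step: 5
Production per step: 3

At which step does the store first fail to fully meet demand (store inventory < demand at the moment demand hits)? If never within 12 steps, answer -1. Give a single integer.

Step 1: demand=5,sold=5 ship[1->2]=1 ship[0->1]=2 prod=3 -> [5 4 7]
Step 2: demand=5,sold=5 ship[1->2]=1 ship[0->1]=2 prod=3 -> [6 5 3]
Step 3: demand=5,sold=3 ship[1->2]=1 ship[0->1]=2 prod=3 -> [7 6 1]
Step 4: demand=5,sold=1 ship[1->2]=1 ship[0->1]=2 prod=3 -> [8 7 1]
Step 5: demand=5,sold=1 ship[1->2]=1 ship[0->1]=2 prod=3 -> [9 8 1]
Step 6: demand=5,sold=1 ship[1->2]=1 ship[0->1]=2 prod=3 -> [10 9 1]
Step 7: demand=5,sold=1 ship[1->2]=1 ship[0->1]=2 prod=3 -> [11 10 1]
Step 8: demand=5,sold=1 ship[1->2]=1 ship[0->1]=2 prod=3 -> [12 11 1]
Step 9: demand=5,sold=1 ship[1->2]=1 ship[0->1]=2 prod=3 -> [13 12 1]
Step 10: demand=5,sold=1 ship[1->2]=1 ship[0->1]=2 prod=3 -> [14 13 1]
Step 11: demand=5,sold=1 ship[1->2]=1 ship[0->1]=2 prod=3 -> [15 14 1]
Step 12: demand=5,sold=1 ship[1->2]=1 ship[0->1]=2 prod=3 -> [16 15 1]
First stockout at step 3

3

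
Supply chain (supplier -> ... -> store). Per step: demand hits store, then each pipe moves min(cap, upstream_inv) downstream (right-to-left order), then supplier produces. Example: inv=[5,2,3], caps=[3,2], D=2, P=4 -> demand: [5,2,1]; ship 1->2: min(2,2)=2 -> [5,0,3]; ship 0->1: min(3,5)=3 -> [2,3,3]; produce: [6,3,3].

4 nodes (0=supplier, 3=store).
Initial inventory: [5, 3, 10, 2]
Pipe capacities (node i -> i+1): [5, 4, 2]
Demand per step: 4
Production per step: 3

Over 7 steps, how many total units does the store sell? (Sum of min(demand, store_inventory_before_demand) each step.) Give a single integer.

Step 1: sold=2 (running total=2) -> [3 5 11 2]
Step 2: sold=2 (running total=4) -> [3 4 13 2]
Step 3: sold=2 (running total=6) -> [3 3 15 2]
Step 4: sold=2 (running total=8) -> [3 3 16 2]
Step 5: sold=2 (running total=10) -> [3 3 17 2]
Step 6: sold=2 (running total=12) -> [3 3 18 2]
Step 7: sold=2 (running total=14) -> [3 3 19 2]

Answer: 14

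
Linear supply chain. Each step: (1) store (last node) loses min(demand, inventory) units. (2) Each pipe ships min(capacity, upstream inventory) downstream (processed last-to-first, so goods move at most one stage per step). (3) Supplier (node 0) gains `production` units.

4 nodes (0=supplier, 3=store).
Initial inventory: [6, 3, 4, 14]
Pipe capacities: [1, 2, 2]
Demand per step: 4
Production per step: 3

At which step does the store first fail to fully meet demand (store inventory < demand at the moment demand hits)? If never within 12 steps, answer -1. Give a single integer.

Step 1: demand=4,sold=4 ship[2->3]=2 ship[1->2]=2 ship[0->1]=1 prod=3 -> [8 2 4 12]
Step 2: demand=4,sold=4 ship[2->3]=2 ship[1->2]=2 ship[0->1]=1 prod=3 -> [10 1 4 10]
Step 3: demand=4,sold=4 ship[2->3]=2 ship[1->2]=1 ship[0->1]=1 prod=3 -> [12 1 3 8]
Step 4: demand=4,sold=4 ship[2->3]=2 ship[1->2]=1 ship[0->1]=1 prod=3 -> [14 1 2 6]
Step 5: demand=4,sold=4 ship[2->3]=2 ship[1->2]=1 ship[0->1]=1 prod=3 -> [16 1 1 4]
Step 6: demand=4,sold=4 ship[2->3]=1 ship[1->2]=1 ship[0->1]=1 prod=3 -> [18 1 1 1]
Step 7: demand=4,sold=1 ship[2->3]=1 ship[1->2]=1 ship[0->1]=1 prod=3 -> [20 1 1 1]
Step 8: demand=4,sold=1 ship[2->3]=1 ship[1->2]=1 ship[0->1]=1 prod=3 -> [22 1 1 1]
Step 9: demand=4,sold=1 ship[2->3]=1 ship[1->2]=1 ship[0->1]=1 prod=3 -> [24 1 1 1]
Step 10: demand=4,sold=1 ship[2->3]=1 ship[1->2]=1 ship[0->1]=1 prod=3 -> [26 1 1 1]
Step 11: demand=4,sold=1 ship[2->3]=1 ship[1->2]=1 ship[0->1]=1 prod=3 -> [28 1 1 1]
Step 12: demand=4,sold=1 ship[2->3]=1 ship[1->2]=1 ship[0->1]=1 prod=3 -> [30 1 1 1]
First stockout at step 7

7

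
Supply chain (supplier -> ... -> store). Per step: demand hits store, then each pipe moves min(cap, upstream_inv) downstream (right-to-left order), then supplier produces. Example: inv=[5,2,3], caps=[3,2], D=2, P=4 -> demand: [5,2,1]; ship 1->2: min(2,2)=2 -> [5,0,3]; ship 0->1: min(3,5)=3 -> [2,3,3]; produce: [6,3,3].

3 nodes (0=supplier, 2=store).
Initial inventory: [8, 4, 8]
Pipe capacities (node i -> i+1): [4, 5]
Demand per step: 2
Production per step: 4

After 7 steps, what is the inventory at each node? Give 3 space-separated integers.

Step 1: demand=2,sold=2 ship[1->2]=4 ship[0->1]=4 prod=4 -> inv=[8 4 10]
Step 2: demand=2,sold=2 ship[1->2]=4 ship[0->1]=4 prod=4 -> inv=[8 4 12]
Step 3: demand=2,sold=2 ship[1->2]=4 ship[0->1]=4 prod=4 -> inv=[8 4 14]
Step 4: demand=2,sold=2 ship[1->2]=4 ship[0->1]=4 prod=4 -> inv=[8 4 16]
Step 5: demand=2,sold=2 ship[1->2]=4 ship[0->1]=4 prod=4 -> inv=[8 4 18]
Step 6: demand=2,sold=2 ship[1->2]=4 ship[0->1]=4 prod=4 -> inv=[8 4 20]
Step 7: demand=2,sold=2 ship[1->2]=4 ship[0->1]=4 prod=4 -> inv=[8 4 22]

8 4 22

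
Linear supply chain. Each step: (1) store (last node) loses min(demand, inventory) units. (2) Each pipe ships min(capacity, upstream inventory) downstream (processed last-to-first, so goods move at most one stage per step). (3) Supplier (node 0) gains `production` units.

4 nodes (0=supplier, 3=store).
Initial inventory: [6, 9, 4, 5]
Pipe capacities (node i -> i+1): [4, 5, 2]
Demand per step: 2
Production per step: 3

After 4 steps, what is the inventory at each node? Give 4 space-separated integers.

Step 1: demand=2,sold=2 ship[2->3]=2 ship[1->2]=5 ship[0->1]=4 prod=3 -> inv=[5 8 7 5]
Step 2: demand=2,sold=2 ship[2->3]=2 ship[1->2]=5 ship[0->1]=4 prod=3 -> inv=[4 7 10 5]
Step 3: demand=2,sold=2 ship[2->3]=2 ship[1->2]=5 ship[0->1]=4 prod=3 -> inv=[3 6 13 5]
Step 4: demand=2,sold=2 ship[2->3]=2 ship[1->2]=5 ship[0->1]=3 prod=3 -> inv=[3 4 16 5]

3 4 16 5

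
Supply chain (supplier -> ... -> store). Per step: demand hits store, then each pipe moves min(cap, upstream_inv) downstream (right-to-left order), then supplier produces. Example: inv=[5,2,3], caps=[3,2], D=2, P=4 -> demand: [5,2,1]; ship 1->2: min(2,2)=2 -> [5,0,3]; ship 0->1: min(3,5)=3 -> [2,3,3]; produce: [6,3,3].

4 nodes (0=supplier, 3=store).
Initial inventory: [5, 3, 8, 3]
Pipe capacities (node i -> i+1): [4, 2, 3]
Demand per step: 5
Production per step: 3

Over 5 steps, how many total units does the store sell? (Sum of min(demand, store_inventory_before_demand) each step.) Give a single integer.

Step 1: sold=3 (running total=3) -> [4 5 7 3]
Step 2: sold=3 (running total=6) -> [3 7 6 3]
Step 3: sold=3 (running total=9) -> [3 8 5 3]
Step 4: sold=3 (running total=12) -> [3 9 4 3]
Step 5: sold=3 (running total=15) -> [3 10 3 3]

Answer: 15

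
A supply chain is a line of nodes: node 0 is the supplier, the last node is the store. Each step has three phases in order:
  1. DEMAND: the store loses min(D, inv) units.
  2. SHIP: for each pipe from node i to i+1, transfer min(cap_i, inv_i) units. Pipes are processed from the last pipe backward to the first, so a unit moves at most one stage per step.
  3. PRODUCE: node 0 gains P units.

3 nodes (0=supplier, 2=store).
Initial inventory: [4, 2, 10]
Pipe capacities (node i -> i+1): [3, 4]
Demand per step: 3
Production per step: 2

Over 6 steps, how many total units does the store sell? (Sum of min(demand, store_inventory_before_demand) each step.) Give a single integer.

Step 1: sold=3 (running total=3) -> [3 3 9]
Step 2: sold=3 (running total=6) -> [2 3 9]
Step 3: sold=3 (running total=9) -> [2 2 9]
Step 4: sold=3 (running total=12) -> [2 2 8]
Step 5: sold=3 (running total=15) -> [2 2 7]
Step 6: sold=3 (running total=18) -> [2 2 6]

Answer: 18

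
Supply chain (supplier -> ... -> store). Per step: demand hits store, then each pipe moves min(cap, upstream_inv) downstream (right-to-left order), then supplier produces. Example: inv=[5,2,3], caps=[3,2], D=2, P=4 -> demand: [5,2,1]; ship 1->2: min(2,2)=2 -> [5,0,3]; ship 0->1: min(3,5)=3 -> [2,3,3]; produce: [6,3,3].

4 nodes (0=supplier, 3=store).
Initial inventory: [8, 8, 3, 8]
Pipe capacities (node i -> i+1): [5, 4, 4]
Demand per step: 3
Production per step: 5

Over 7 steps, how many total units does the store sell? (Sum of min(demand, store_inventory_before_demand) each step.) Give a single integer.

Answer: 21

Derivation:
Step 1: sold=3 (running total=3) -> [8 9 4 8]
Step 2: sold=3 (running total=6) -> [8 10 4 9]
Step 3: sold=3 (running total=9) -> [8 11 4 10]
Step 4: sold=3 (running total=12) -> [8 12 4 11]
Step 5: sold=3 (running total=15) -> [8 13 4 12]
Step 6: sold=3 (running total=18) -> [8 14 4 13]
Step 7: sold=3 (running total=21) -> [8 15 4 14]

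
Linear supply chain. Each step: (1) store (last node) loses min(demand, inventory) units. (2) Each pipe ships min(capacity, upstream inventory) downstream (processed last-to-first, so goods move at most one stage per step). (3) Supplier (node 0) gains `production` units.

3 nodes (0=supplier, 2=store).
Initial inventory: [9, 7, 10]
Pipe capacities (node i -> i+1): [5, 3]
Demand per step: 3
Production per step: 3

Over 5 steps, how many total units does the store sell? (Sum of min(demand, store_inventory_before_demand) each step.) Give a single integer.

Step 1: sold=3 (running total=3) -> [7 9 10]
Step 2: sold=3 (running total=6) -> [5 11 10]
Step 3: sold=3 (running total=9) -> [3 13 10]
Step 4: sold=3 (running total=12) -> [3 13 10]
Step 5: sold=3 (running total=15) -> [3 13 10]

Answer: 15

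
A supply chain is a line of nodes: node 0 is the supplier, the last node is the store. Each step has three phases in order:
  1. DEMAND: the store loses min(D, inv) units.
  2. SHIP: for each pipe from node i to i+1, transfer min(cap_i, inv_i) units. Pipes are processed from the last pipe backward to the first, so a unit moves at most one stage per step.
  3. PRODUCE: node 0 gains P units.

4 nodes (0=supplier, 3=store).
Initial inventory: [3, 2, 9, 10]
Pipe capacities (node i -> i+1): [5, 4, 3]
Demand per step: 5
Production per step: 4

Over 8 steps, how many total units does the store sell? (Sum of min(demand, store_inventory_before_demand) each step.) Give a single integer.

Step 1: sold=5 (running total=5) -> [4 3 8 8]
Step 2: sold=5 (running total=10) -> [4 4 8 6]
Step 3: sold=5 (running total=15) -> [4 4 9 4]
Step 4: sold=4 (running total=19) -> [4 4 10 3]
Step 5: sold=3 (running total=22) -> [4 4 11 3]
Step 6: sold=3 (running total=25) -> [4 4 12 3]
Step 7: sold=3 (running total=28) -> [4 4 13 3]
Step 8: sold=3 (running total=31) -> [4 4 14 3]

Answer: 31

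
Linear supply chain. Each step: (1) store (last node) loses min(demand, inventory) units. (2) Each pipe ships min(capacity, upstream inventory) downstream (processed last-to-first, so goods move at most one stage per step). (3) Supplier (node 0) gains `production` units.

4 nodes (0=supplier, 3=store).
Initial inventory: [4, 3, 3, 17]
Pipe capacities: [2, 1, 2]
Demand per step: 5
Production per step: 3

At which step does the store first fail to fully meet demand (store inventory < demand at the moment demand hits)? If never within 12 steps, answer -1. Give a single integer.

Step 1: demand=5,sold=5 ship[2->3]=2 ship[1->2]=1 ship[0->1]=2 prod=3 -> [5 4 2 14]
Step 2: demand=5,sold=5 ship[2->3]=2 ship[1->2]=1 ship[0->1]=2 prod=3 -> [6 5 1 11]
Step 3: demand=5,sold=5 ship[2->3]=1 ship[1->2]=1 ship[0->1]=2 prod=3 -> [7 6 1 7]
Step 4: demand=5,sold=5 ship[2->3]=1 ship[1->2]=1 ship[0->1]=2 prod=3 -> [8 7 1 3]
Step 5: demand=5,sold=3 ship[2->3]=1 ship[1->2]=1 ship[0->1]=2 prod=3 -> [9 8 1 1]
Step 6: demand=5,sold=1 ship[2->3]=1 ship[1->2]=1 ship[0->1]=2 prod=3 -> [10 9 1 1]
Step 7: demand=5,sold=1 ship[2->3]=1 ship[1->2]=1 ship[0->1]=2 prod=3 -> [11 10 1 1]
Step 8: demand=5,sold=1 ship[2->3]=1 ship[1->2]=1 ship[0->1]=2 prod=3 -> [12 11 1 1]
Step 9: demand=5,sold=1 ship[2->3]=1 ship[1->2]=1 ship[0->1]=2 prod=3 -> [13 12 1 1]
Step 10: demand=5,sold=1 ship[2->3]=1 ship[1->2]=1 ship[0->1]=2 prod=3 -> [14 13 1 1]
Step 11: demand=5,sold=1 ship[2->3]=1 ship[1->2]=1 ship[0->1]=2 prod=3 -> [15 14 1 1]
Step 12: demand=5,sold=1 ship[2->3]=1 ship[1->2]=1 ship[0->1]=2 prod=3 -> [16 15 1 1]
First stockout at step 5

5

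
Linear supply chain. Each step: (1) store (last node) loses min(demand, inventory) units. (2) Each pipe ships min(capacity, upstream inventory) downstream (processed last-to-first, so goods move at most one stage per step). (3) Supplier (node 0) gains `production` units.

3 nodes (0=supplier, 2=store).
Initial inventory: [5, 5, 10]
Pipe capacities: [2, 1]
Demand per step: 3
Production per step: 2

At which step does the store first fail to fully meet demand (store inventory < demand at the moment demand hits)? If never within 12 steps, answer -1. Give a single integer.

Step 1: demand=3,sold=3 ship[1->2]=1 ship[0->1]=2 prod=2 -> [5 6 8]
Step 2: demand=3,sold=3 ship[1->2]=1 ship[0->1]=2 prod=2 -> [5 7 6]
Step 3: demand=3,sold=3 ship[1->2]=1 ship[0->1]=2 prod=2 -> [5 8 4]
Step 4: demand=3,sold=3 ship[1->2]=1 ship[0->1]=2 prod=2 -> [5 9 2]
Step 5: demand=3,sold=2 ship[1->2]=1 ship[0->1]=2 prod=2 -> [5 10 1]
Step 6: demand=3,sold=1 ship[1->2]=1 ship[0->1]=2 prod=2 -> [5 11 1]
Step 7: demand=3,sold=1 ship[1->2]=1 ship[0->1]=2 prod=2 -> [5 12 1]
Step 8: demand=3,sold=1 ship[1->2]=1 ship[0->1]=2 prod=2 -> [5 13 1]
Step 9: demand=3,sold=1 ship[1->2]=1 ship[0->1]=2 prod=2 -> [5 14 1]
Step 10: demand=3,sold=1 ship[1->2]=1 ship[0->1]=2 prod=2 -> [5 15 1]
Step 11: demand=3,sold=1 ship[1->2]=1 ship[0->1]=2 prod=2 -> [5 16 1]
Step 12: demand=3,sold=1 ship[1->2]=1 ship[0->1]=2 prod=2 -> [5 17 1]
First stockout at step 5

5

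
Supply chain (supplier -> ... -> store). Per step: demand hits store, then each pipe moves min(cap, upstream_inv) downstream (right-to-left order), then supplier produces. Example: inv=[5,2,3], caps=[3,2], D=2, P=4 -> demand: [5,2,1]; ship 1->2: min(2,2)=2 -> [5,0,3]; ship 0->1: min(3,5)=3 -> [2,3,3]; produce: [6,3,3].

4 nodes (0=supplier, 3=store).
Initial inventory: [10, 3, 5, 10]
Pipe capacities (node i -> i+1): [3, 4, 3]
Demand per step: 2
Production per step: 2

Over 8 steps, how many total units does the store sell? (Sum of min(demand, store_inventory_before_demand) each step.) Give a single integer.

Answer: 16

Derivation:
Step 1: sold=2 (running total=2) -> [9 3 5 11]
Step 2: sold=2 (running total=4) -> [8 3 5 12]
Step 3: sold=2 (running total=6) -> [7 3 5 13]
Step 4: sold=2 (running total=8) -> [6 3 5 14]
Step 5: sold=2 (running total=10) -> [5 3 5 15]
Step 6: sold=2 (running total=12) -> [4 3 5 16]
Step 7: sold=2 (running total=14) -> [3 3 5 17]
Step 8: sold=2 (running total=16) -> [2 3 5 18]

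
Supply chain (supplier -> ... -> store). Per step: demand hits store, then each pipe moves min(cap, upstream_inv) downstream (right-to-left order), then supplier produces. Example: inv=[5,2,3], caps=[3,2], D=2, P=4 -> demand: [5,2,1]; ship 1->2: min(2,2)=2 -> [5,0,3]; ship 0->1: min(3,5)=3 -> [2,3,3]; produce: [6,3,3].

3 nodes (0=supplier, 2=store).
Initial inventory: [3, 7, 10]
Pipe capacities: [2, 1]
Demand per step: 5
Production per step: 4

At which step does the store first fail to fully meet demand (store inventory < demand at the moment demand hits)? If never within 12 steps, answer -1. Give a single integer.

Step 1: demand=5,sold=5 ship[1->2]=1 ship[0->1]=2 prod=4 -> [5 8 6]
Step 2: demand=5,sold=5 ship[1->2]=1 ship[0->1]=2 prod=4 -> [7 9 2]
Step 3: demand=5,sold=2 ship[1->2]=1 ship[0->1]=2 prod=4 -> [9 10 1]
Step 4: demand=5,sold=1 ship[1->2]=1 ship[0->1]=2 prod=4 -> [11 11 1]
Step 5: demand=5,sold=1 ship[1->2]=1 ship[0->1]=2 prod=4 -> [13 12 1]
Step 6: demand=5,sold=1 ship[1->2]=1 ship[0->1]=2 prod=4 -> [15 13 1]
Step 7: demand=5,sold=1 ship[1->2]=1 ship[0->1]=2 prod=4 -> [17 14 1]
Step 8: demand=5,sold=1 ship[1->2]=1 ship[0->1]=2 prod=4 -> [19 15 1]
Step 9: demand=5,sold=1 ship[1->2]=1 ship[0->1]=2 prod=4 -> [21 16 1]
Step 10: demand=5,sold=1 ship[1->2]=1 ship[0->1]=2 prod=4 -> [23 17 1]
Step 11: demand=5,sold=1 ship[1->2]=1 ship[0->1]=2 prod=4 -> [25 18 1]
Step 12: demand=5,sold=1 ship[1->2]=1 ship[0->1]=2 prod=4 -> [27 19 1]
First stockout at step 3

3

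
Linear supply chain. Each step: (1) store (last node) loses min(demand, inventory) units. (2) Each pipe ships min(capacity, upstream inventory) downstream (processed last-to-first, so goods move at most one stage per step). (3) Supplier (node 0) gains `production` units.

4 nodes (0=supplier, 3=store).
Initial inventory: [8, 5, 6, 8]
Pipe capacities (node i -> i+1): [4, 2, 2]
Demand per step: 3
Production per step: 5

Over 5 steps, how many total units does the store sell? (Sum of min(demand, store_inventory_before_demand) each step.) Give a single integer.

Step 1: sold=3 (running total=3) -> [9 7 6 7]
Step 2: sold=3 (running total=6) -> [10 9 6 6]
Step 3: sold=3 (running total=9) -> [11 11 6 5]
Step 4: sold=3 (running total=12) -> [12 13 6 4]
Step 5: sold=3 (running total=15) -> [13 15 6 3]

Answer: 15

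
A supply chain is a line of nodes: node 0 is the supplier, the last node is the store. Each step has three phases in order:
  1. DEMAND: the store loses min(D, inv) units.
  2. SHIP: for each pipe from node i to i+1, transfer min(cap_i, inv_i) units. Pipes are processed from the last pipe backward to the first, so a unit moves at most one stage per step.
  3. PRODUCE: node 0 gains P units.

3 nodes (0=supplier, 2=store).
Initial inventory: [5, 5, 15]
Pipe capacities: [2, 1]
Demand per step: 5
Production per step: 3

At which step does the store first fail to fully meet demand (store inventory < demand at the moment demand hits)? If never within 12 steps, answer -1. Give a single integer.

Step 1: demand=5,sold=5 ship[1->2]=1 ship[0->1]=2 prod=3 -> [6 6 11]
Step 2: demand=5,sold=5 ship[1->2]=1 ship[0->1]=2 prod=3 -> [7 7 7]
Step 3: demand=5,sold=5 ship[1->2]=1 ship[0->1]=2 prod=3 -> [8 8 3]
Step 4: demand=5,sold=3 ship[1->2]=1 ship[0->1]=2 prod=3 -> [9 9 1]
Step 5: demand=5,sold=1 ship[1->2]=1 ship[0->1]=2 prod=3 -> [10 10 1]
Step 6: demand=5,sold=1 ship[1->2]=1 ship[0->1]=2 prod=3 -> [11 11 1]
Step 7: demand=5,sold=1 ship[1->2]=1 ship[0->1]=2 prod=3 -> [12 12 1]
Step 8: demand=5,sold=1 ship[1->2]=1 ship[0->1]=2 prod=3 -> [13 13 1]
Step 9: demand=5,sold=1 ship[1->2]=1 ship[0->1]=2 prod=3 -> [14 14 1]
Step 10: demand=5,sold=1 ship[1->2]=1 ship[0->1]=2 prod=3 -> [15 15 1]
Step 11: demand=5,sold=1 ship[1->2]=1 ship[0->1]=2 prod=3 -> [16 16 1]
Step 12: demand=5,sold=1 ship[1->2]=1 ship[0->1]=2 prod=3 -> [17 17 1]
First stockout at step 4

4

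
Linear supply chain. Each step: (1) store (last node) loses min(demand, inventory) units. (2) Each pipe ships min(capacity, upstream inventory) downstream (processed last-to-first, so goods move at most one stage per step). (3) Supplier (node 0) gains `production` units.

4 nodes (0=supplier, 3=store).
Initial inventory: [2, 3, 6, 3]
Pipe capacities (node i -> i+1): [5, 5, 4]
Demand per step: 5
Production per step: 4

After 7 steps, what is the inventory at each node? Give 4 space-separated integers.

Step 1: demand=5,sold=3 ship[2->3]=4 ship[1->2]=3 ship[0->1]=2 prod=4 -> inv=[4 2 5 4]
Step 2: demand=5,sold=4 ship[2->3]=4 ship[1->2]=2 ship[0->1]=4 prod=4 -> inv=[4 4 3 4]
Step 3: demand=5,sold=4 ship[2->3]=3 ship[1->2]=4 ship[0->1]=4 prod=4 -> inv=[4 4 4 3]
Step 4: demand=5,sold=3 ship[2->3]=4 ship[1->2]=4 ship[0->1]=4 prod=4 -> inv=[4 4 4 4]
Step 5: demand=5,sold=4 ship[2->3]=4 ship[1->2]=4 ship[0->1]=4 prod=4 -> inv=[4 4 4 4]
Step 6: demand=5,sold=4 ship[2->3]=4 ship[1->2]=4 ship[0->1]=4 prod=4 -> inv=[4 4 4 4]
Step 7: demand=5,sold=4 ship[2->3]=4 ship[1->2]=4 ship[0->1]=4 prod=4 -> inv=[4 4 4 4]

4 4 4 4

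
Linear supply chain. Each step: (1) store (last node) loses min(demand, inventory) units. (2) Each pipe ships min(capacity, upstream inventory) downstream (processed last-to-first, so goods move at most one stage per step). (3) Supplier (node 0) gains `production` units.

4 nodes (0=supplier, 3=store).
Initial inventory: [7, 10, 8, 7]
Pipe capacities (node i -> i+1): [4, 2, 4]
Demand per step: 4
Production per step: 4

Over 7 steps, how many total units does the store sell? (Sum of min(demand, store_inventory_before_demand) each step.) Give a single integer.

Step 1: sold=4 (running total=4) -> [7 12 6 7]
Step 2: sold=4 (running total=8) -> [7 14 4 7]
Step 3: sold=4 (running total=12) -> [7 16 2 7]
Step 4: sold=4 (running total=16) -> [7 18 2 5]
Step 5: sold=4 (running total=20) -> [7 20 2 3]
Step 6: sold=3 (running total=23) -> [7 22 2 2]
Step 7: sold=2 (running total=25) -> [7 24 2 2]

Answer: 25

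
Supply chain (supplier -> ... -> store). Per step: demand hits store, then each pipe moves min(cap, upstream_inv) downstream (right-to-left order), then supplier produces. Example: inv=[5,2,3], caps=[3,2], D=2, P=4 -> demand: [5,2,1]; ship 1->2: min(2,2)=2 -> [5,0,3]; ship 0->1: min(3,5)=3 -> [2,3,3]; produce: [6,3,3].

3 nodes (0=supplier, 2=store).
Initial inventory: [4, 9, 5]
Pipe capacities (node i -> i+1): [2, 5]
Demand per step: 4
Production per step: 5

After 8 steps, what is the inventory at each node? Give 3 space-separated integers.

Step 1: demand=4,sold=4 ship[1->2]=5 ship[0->1]=2 prod=5 -> inv=[7 6 6]
Step 2: demand=4,sold=4 ship[1->2]=5 ship[0->1]=2 prod=5 -> inv=[10 3 7]
Step 3: demand=4,sold=4 ship[1->2]=3 ship[0->1]=2 prod=5 -> inv=[13 2 6]
Step 4: demand=4,sold=4 ship[1->2]=2 ship[0->1]=2 prod=5 -> inv=[16 2 4]
Step 5: demand=4,sold=4 ship[1->2]=2 ship[0->1]=2 prod=5 -> inv=[19 2 2]
Step 6: demand=4,sold=2 ship[1->2]=2 ship[0->1]=2 prod=5 -> inv=[22 2 2]
Step 7: demand=4,sold=2 ship[1->2]=2 ship[0->1]=2 prod=5 -> inv=[25 2 2]
Step 8: demand=4,sold=2 ship[1->2]=2 ship[0->1]=2 prod=5 -> inv=[28 2 2]

28 2 2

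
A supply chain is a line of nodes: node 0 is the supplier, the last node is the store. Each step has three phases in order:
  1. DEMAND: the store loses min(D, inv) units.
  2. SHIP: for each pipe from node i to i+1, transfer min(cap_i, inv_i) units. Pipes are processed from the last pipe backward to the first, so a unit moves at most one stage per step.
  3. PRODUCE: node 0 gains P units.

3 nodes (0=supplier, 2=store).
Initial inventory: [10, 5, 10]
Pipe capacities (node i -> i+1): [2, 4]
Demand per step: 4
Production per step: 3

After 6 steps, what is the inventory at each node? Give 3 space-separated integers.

Step 1: demand=4,sold=4 ship[1->2]=4 ship[0->1]=2 prod=3 -> inv=[11 3 10]
Step 2: demand=4,sold=4 ship[1->2]=3 ship[0->1]=2 prod=3 -> inv=[12 2 9]
Step 3: demand=4,sold=4 ship[1->2]=2 ship[0->1]=2 prod=3 -> inv=[13 2 7]
Step 4: demand=4,sold=4 ship[1->2]=2 ship[0->1]=2 prod=3 -> inv=[14 2 5]
Step 5: demand=4,sold=4 ship[1->2]=2 ship[0->1]=2 prod=3 -> inv=[15 2 3]
Step 6: demand=4,sold=3 ship[1->2]=2 ship[0->1]=2 prod=3 -> inv=[16 2 2]

16 2 2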